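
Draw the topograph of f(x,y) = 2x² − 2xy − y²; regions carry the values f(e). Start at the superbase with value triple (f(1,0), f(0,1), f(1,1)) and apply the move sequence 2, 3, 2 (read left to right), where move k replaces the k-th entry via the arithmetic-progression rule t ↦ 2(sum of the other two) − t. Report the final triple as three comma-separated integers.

start (2,-1,-1) = (f(1,0),f(0,1),f(1,1))
replace slot 2: 2·(2+(-1)) − (-1) = 3 → (2,3,-1)
replace slot 3: 2·(2+3) − (-1) = 11 → (2,3,11)
replace slot 2: 2·(2+11) − 3 = 23 → (2,23,11)

2,23,11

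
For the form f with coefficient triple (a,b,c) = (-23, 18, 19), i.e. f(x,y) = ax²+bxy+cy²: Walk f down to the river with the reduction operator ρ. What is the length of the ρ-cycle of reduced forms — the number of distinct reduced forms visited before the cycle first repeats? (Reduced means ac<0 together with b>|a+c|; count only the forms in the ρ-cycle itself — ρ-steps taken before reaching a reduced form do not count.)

D = 2072, ⌊√D⌋ = 45
river: ρ → (19,20,-22)
river: ρ → (-22,24,17)
river: ρ → (17,44,-2)
river: ρ → (-2,44,17)
river: ρ → (17,24,-22)
river: ρ → (-22,20,19)
river: ρ → (19,18,-23)
river: ρ → (-23,28,14)
river: ρ → (14,28,-23)
river: ρ → (-23,18,19)
ρ-cycle length = 10 (tail of 0 descent steps not counted)

10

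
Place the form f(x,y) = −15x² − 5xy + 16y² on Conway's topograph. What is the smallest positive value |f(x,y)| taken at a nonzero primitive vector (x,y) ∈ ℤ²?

descent: ρ → (16,5,-15)  [lands on river]
river: ρ → (-15,25,6)
river: ρ → (6,23,-19)
river: ρ → (-19,15,10)
river: ρ → (10,25,-9)
river: ρ → (-9,29,4)
river: ρ → (4,27,-16)
river: ρ → (-16,5,15)
river: ρ → (15,25,-6)
river: ρ → (-6,23,19)
river: ρ → (19,15,-10)
river: ρ → (-10,25,9)
river: ρ → (9,29,-4)
river: ρ → (-4,27,16)
closes: descent 1, river 14
min |a| on river = 4

4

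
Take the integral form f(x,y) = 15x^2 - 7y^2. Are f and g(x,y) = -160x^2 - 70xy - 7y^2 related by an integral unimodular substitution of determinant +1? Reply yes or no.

D₁ = 420, D₂ = 420
river cycle of f (length 4): (-7, 14, 8), (8, 18, -3), (-3, 18, 8), (8, 14, -7)
river cycle of g (length 4): (-7, 14, 8), (8, 18, -3), (-3, 18, 8), (8, 14, -7)
cycles coincide ⇒ equivalent

yes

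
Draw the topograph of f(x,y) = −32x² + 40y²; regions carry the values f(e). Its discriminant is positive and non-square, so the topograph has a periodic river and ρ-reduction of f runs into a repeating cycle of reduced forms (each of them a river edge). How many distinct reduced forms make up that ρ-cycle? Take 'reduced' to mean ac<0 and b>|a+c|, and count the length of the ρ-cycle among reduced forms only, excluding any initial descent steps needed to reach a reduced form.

D = 5120, ⌊√D⌋ = 71
descent: ρ → (40,0,-32)
descent: ρ → (-32,64,8)  [lands on river]
river: ρ → (8,64,-32)
ρ-cycle length = 2 (tail of 2 descent steps not counted)

2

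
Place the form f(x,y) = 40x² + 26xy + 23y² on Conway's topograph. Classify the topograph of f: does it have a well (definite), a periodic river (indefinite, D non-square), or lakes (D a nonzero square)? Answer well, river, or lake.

D = b²−4ac = 26² − 4·40·23 = -3004
D < 0 ⇒ definite ⇒ every region one sign ⇒ single well

well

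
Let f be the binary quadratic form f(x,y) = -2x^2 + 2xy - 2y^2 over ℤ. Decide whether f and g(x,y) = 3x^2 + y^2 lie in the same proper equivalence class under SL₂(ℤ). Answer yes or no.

D₁ = -12, D₂ = -12
f is negative-definite; reduce −f:
−f: translate: b→2 (≡-2 mod 4), so (2,-2,2)→(2,2,2)
−f: reduced (well bottom): (2,2,2) with a≤c, −a<b≤a
flip sign back: reduced form of f is (-2,-2,-2)
g: flip: (3,0,1)→(1,0,3)
g: reduced (well bottom): (1,0,3) with a≤c, −a<b≤a
reduced forms (-2, -2, -2) vs (1, 0, 3) ⇒ inequivalent

no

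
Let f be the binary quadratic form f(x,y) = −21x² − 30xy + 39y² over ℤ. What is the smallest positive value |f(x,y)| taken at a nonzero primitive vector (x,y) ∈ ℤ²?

descent: ρ → (39,30,-21)  [lands on river]
river: ρ → (-21,54,15)
river: ρ → (15,36,-48)
river: ρ → (-48,60,3)
river: ρ → (3,60,-48)
river: ρ → (-48,36,15)
river: ρ → (15,54,-21)
river: ρ → (-21,30,39)
river: ρ → (39,48,-12)
river: ρ → (-12,48,39)
closes: descent 1, river 10
min |a| on river = 3

3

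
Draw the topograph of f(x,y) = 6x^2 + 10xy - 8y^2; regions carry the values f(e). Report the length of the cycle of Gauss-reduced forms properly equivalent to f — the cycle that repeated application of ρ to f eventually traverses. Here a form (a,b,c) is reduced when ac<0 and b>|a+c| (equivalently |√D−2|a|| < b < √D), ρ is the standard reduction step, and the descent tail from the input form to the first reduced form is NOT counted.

D = 292, ⌊√D⌋ = 17
river: ρ → (-8,6,8)
river: ρ → (8,10,-6)
river: ρ → (-6,14,4)
river: ρ → (4,10,-12)
river: ρ → (-12,14,2)
river: ρ → (2,14,-12)
river: ρ → (-12,10,4)
river: ρ → (4,14,-6)
river: ρ → (-6,10,8)
river: ρ → (8,6,-8)
river: ρ → (-8,10,6)
river: ρ → (6,14,-4)
river: ρ → (-4,10,12)
river: ρ → (12,14,-2)
river: ρ → (-2,14,12)
river: ρ → (12,10,-4)
river: ρ → (-4,14,6)
river: ρ → (6,10,-8)
ρ-cycle length = 18 (tail of 0 descent steps not counted)

18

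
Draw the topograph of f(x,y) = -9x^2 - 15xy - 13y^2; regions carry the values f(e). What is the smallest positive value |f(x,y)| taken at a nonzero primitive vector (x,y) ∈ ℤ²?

translate: b→-3 (≡15 mod 18), so (9,15,13)→(9,-3,7)
flip: (9,-3,7)→(7,3,9)
reduced (well bottom): (7,3,9) with a≤c, −a<b≤a
well minimum |f| = |-7| = 7 (negative-definite)

7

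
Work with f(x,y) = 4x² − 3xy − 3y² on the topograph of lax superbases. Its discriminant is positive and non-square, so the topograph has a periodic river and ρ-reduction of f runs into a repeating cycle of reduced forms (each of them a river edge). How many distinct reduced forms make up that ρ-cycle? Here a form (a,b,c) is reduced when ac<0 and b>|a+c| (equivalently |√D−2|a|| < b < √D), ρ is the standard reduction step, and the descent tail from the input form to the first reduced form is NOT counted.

D = 57, ⌊√D⌋ = 7
descent: ρ → (-3,3,4)  [lands on river]
river: ρ → (4,5,-2)
river: ρ → (-2,7,1)
river: ρ → (1,7,-2)
river: ρ → (-2,5,4)
river: ρ → (4,3,-3)
ρ-cycle length = 6 (tail of 1 descent step not counted)

6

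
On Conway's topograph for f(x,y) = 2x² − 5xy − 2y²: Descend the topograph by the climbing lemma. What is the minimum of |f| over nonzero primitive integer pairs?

descent: ρ → (-2,5,2)  [lands on river]
river: ρ → (2,3,-4)
river: ρ → (-4,5,1)
river: ρ → (1,5,-4)
river: ρ → (-4,3,2)
river: ρ → (2,5,-2)
river: ρ → (-2,3,4)
river: ρ → (4,5,-1)
river: ρ → (-1,5,4)
river: ρ → (4,3,-2)
closes: descent 1, river 10
min |a| on river = 1

1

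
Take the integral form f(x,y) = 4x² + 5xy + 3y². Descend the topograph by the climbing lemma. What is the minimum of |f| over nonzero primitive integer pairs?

translate: b→-3 (≡5 mod 8), so (4,5,3)→(4,-3,2)
flip: (4,-3,2)→(2,3,4)
translate: b→-1 (≡3 mod 4), so (2,3,4)→(2,-1,3)
reduced (well bottom): (2,-1,3) with a≤c, −a<b≤a
well minimum = a = 2

2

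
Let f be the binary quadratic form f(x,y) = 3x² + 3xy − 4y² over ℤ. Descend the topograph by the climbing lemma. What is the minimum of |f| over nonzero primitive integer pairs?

river: ρ → (-4,5,2)
river: ρ → (2,7,-1)
river: ρ → (-1,7,2)
river: ρ → (2,5,-4)
river: ρ → (-4,3,3)
river: ρ → (3,3,-4)
closes: descent 0, river 6
min |a| on river = 1

1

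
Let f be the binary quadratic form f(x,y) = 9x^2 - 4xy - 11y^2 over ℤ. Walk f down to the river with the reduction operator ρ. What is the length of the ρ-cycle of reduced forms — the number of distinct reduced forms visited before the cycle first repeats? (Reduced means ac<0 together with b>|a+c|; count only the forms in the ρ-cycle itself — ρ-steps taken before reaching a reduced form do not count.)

D = 412, ⌊√D⌋ = 20
descent: ρ → (-11,4,9)  [lands on river]
river: ρ → (9,14,-6)
river: ρ → (-6,10,13)
river: ρ → (13,16,-3)
river: ρ → (-3,20,1)
river: ρ → (1,20,-3)
river: ρ → (-3,16,13)
river: ρ → (13,10,-6)
river: ρ → (-6,14,9)
river: ρ → (9,4,-11)
river: ρ → (-11,18,2)
river: ρ → (2,18,-11)
ρ-cycle length = 12 (tail of 1 descent step not counted)

12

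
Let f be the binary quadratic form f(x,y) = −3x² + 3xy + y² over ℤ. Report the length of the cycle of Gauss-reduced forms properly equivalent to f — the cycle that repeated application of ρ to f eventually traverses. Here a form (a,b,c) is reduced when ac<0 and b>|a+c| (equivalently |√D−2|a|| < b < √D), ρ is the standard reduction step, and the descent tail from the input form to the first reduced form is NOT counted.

D = 21, ⌊√D⌋ = 4
river: ρ → (1,3,-3)
river: ρ → (-3,3,1)
ρ-cycle length = 2 (tail of 0 descent steps not counted)

2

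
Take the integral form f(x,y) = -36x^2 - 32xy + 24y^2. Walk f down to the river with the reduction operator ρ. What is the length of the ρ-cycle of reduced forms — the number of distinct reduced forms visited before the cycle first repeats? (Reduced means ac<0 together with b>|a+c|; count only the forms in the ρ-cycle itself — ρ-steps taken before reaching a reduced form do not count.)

D = 4480, ⌊√D⌋ = 66
descent: ρ → (24,32,-36)  [lands on river]
river: ρ → (-36,40,20)
river: ρ → (20,40,-36)
river: ρ → (-36,32,24)
river: ρ → (24,64,-4)
river: ρ → (-4,64,24)
ρ-cycle length = 6 (tail of 1 descent step not counted)

6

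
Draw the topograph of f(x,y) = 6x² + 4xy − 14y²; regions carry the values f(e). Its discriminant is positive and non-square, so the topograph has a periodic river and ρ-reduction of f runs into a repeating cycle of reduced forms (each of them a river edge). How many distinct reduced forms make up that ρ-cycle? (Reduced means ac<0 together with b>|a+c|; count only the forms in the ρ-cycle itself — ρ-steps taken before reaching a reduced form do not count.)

D = 352, ⌊√D⌋ = 18
descent: ρ → (-14,-4,6)
descent: ρ → (6,16,-4)  [lands on river]
river: ρ → (-4,16,6)
river: ρ → (6,8,-12)
river: ρ → (-12,16,2)
river: ρ → (2,16,-12)
river: ρ → (-12,8,6)
ρ-cycle length = 6 (tail of 2 descent steps not counted)

6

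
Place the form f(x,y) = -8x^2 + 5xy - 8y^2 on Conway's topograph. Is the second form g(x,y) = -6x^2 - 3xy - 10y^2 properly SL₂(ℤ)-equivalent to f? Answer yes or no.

D₁ = -231, D₂ = -231
f is negative-definite; reduce −f:
−f: flip: (8,-5,8)→(8,5,8)
−f: reduced (well bottom): (8,5,8) with a≤c, −a<b≤a
flip sign back: reduced form of f is (-8,-5,-8)
g is negative-definite; reduce −g:
−g: reduced (well bottom): (6,3,10) with a≤c, −a<b≤a
flip sign back: reduced form of g is (-6,-3,-10)
reduced forms (-8, -5, -8) vs (-6, -3, -10) ⇒ inequivalent

no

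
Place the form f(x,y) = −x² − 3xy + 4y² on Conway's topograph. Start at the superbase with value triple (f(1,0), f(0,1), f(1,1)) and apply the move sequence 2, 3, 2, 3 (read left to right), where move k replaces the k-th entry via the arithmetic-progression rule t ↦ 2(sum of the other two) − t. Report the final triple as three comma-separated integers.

start (-1,4,0) = (f(1,0),f(0,1),f(1,1))
replace slot 2: 2·((-1)+0) − 4 = -6 → (-1,-6,0)
replace slot 3: 2·((-1)+(-6)) − 0 = -14 → (-1,-6,-14)
replace slot 2: 2·((-1)+(-14)) − (-6) = -24 → (-1,-24,-14)
replace slot 3: 2·((-1)+(-24)) − (-14) = -36 → (-1,-24,-36)

-1,-24,-36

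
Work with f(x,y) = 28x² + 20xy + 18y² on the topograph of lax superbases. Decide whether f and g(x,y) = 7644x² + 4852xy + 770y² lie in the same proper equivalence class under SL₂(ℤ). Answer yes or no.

D₁ = -1616, D₂ = -1616
f: flip: (28,20,18)→(18,-20,28)
f: translate: b→16 (≡-20 mod 36), so (18,-20,28)→(18,16,26)
f: reduced (well bottom): (18,16,26) with a≤c, −a<b≤a
g: flip: (7644,4852,770)→(770,-4852,7644)
g: translate: b→-232 (≡-4852 mod 1540), so (770,-4852,7644)→(770,-232,18)
g: flip: (770,-232,18)→(18,232,770)
g: translate: b→16 (≡232 mod 36), so (18,232,770)→(18,16,26)
g: reduced (well bottom): (18,16,26) with a≤c, −a<b≤a
reduced forms (18, 16, 26) vs (18, 16, 26) ⇒ equivalent

yes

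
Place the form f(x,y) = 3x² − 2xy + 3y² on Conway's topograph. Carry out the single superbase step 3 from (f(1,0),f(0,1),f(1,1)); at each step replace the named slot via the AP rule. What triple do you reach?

start (3,3,4) = (f(1,0),f(0,1),f(1,1))
replace slot 3: 2·(3+3) − 4 = 8 → (3,3,8)

3,3,8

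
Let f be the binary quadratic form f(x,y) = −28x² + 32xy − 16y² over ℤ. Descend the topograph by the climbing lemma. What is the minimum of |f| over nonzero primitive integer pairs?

translate: b→24 (≡-32 mod 56), so (28,-32,16)→(28,24,12)
flip: (28,24,12)→(12,-24,28)
translate: b→0 (≡-24 mod 24), so (12,-24,28)→(12,0,16)
reduced (well bottom): (12,0,16) with a≤c, −a<b≤a
well minimum |f| = |-12| = 12 (negative-definite)

12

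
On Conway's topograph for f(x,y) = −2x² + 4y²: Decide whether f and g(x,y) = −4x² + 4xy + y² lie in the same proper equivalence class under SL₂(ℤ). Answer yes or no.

D₁ = 32, D₂ = 32
river cycle of f (length 2): (-2, 4, 2), (2, 4, -2)
river cycle of g (length 2): (1, 4, -4), (-4, 4, 1)
cycles differ ⇒ inequivalent

no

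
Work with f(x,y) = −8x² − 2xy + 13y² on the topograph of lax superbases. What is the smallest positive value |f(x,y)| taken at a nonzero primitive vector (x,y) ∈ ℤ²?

descent: ρ → (13,2,-8)
descent: ρ → (-8,14,7)  [lands on river]
river: ρ → (7,14,-8)
river: ρ → (-8,18,3)
river: ρ → (3,18,-8)
closes: descent 2, river 4
min |a| on river = 3

3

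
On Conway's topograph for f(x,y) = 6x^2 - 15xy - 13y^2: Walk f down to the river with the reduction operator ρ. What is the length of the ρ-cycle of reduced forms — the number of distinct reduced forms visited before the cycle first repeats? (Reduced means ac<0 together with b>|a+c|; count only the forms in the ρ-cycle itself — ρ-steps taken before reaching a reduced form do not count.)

D = 537, ⌊√D⌋ = 23
descent: ρ → (-13,15,6)  [lands on river]
river: ρ → (6,21,-4)
river: ρ → (-4,19,11)
river: ρ → (11,3,-12)
river: ρ → (-12,21,2)
river: ρ → (2,23,-1)
river: ρ → (-1,23,2)
river: ρ → (2,21,-12)
river: ρ → (-12,3,11)
river: ρ → (11,19,-4)
river: ρ → (-4,21,6)
river: ρ → (6,15,-13)
river: ρ → (-13,11,8)
river: ρ → (8,21,-3)
river: ρ → (-3,21,8)
river: ρ → (8,11,-13)
ρ-cycle length = 16 (tail of 1 descent step not counted)

16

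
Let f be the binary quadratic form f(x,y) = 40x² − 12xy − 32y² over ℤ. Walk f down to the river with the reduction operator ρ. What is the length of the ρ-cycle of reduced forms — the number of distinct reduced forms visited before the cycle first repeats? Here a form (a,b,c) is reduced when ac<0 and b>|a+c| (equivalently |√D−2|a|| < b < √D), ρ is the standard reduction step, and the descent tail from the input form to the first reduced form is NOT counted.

D = 5264, ⌊√D⌋ = 72
descent: ρ → (-32,12,40)  [lands on river]
river: ρ → (40,68,-4)
river: ρ → (-4,68,40)
river: ρ → (40,12,-32)
river: ρ → (-32,52,20)
river: ρ → (20,68,-8)
river: ρ → (-8,60,52)
river: ρ → (52,44,-16)
river: ρ → (-16,52,40)
river: ρ → (40,28,-28)
river: ρ → (-28,28,40)
river: ρ → (40,52,-16)
river: ρ → (-16,44,52)
river: ρ → (52,60,-8)
river: ρ → (-8,68,20)
river: ρ → (20,52,-32)
ρ-cycle length = 16 (tail of 1 descent step not counted)

16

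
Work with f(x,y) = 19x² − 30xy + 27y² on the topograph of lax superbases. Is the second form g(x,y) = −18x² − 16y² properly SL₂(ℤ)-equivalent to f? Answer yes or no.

D₁ = -1152, D₂ = -1152
f: translate: b→8 (≡-30 mod 38), so (19,-30,27)→(19,8,16)
f: flip: (19,8,16)→(16,-8,19)
f: reduced (well bottom): (16,-8,19) with a≤c, −a<b≤a
g is negative-definite; reduce −g:
−g: flip: (18,0,16)→(16,0,18)
−g: reduced (well bottom): (16,0,18) with a≤c, −a<b≤a
flip sign back: reduced form of g is (-16,0,-18)
reduced forms (16, -8, 19) vs (-16, 0, -18) ⇒ inequivalent

no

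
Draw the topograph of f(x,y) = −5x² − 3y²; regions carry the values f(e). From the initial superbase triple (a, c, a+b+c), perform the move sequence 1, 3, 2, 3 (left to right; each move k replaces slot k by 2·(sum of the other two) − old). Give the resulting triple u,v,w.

start (-5,-3,-8) = (f(1,0),f(0,1),f(1,1))
replace slot 1: 2·((-3)+(-8)) − (-5) = -17 → (-17,-3,-8)
replace slot 3: 2·((-17)+(-3)) − (-8) = -32 → (-17,-3,-32)
replace slot 2: 2·((-17)+(-32)) − (-3) = -95 → (-17,-95,-32)
replace slot 3: 2·((-17)+(-95)) − (-32) = -192 → (-17,-95,-192)

-17,-95,-192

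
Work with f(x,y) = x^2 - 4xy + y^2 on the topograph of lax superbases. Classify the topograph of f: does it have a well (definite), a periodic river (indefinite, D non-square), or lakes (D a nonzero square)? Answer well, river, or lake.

D = b²−4ac = (-4)² − 4·1·1 = 12
D > 0 non-square ⇒ indefinite ⇒ periodic river

river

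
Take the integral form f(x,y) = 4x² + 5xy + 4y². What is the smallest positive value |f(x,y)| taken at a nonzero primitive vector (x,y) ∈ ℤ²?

translate: b→-3 (≡5 mod 8), so (4,5,4)→(4,-3,3)
flip: (4,-3,3)→(3,3,4)
reduced (well bottom): (3,3,4) with a≤c, −a<b≤a
well minimum = a = 3

3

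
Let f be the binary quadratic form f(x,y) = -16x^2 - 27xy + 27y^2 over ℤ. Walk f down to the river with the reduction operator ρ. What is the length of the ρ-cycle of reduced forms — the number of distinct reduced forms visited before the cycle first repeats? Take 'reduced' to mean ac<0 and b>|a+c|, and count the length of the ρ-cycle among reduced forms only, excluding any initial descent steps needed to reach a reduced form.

D = 2457, ⌊√D⌋ = 49
descent: ρ → (27,27,-16)  [lands on river]
river: ρ → (-16,37,17)
river: ρ → (17,31,-22)
river: ρ → (-22,13,26)
river: ρ → (26,39,-9)
river: ρ → (-9,33,38)
river: ρ → (38,43,-4)
river: ρ → (-4,45,27)
river: ρ → (27,9,-22)
river: ρ → (-22,35,14)
river: ρ → (14,49,-1)
river: ρ → (-1,49,14)
river: ρ → (14,35,-22)
river: ρ → (-22,9,27)
river: ρ → (27,45,-4)
river: ρ → (-4,43,38)
river: ρ → (38,33,-9)
river: ρ → (-9,39,26)
river: ρ → (26,13,-22)
river: ρ → (-22,31,17)
river: ρ → (17,37,-16)
river: ρ → (-16,27,27)
ρ-cycle length = 22 (tail of 1 descent step not counted)

22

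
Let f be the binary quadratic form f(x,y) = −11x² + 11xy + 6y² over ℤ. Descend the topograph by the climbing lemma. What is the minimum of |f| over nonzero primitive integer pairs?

river: ρ → (6,13,-9)
river: ρ → (-9,5,10)
river: ρ → (10,15,-4)
river: ρ → (-4,17,6)
river: ρ → (6,19,-1)
river: ρ → (-1,19,6)
river: ρ → (6,17,-4)
river: ρ → (-4,15,10)
river: ρ → (10,5,-9)
river: ρ → (-9,13,6)
river: ρ → (6,11,-11)
river: ρ → (-11,11,6)
closes: descent 0, river 12
min |a| on river = 1

1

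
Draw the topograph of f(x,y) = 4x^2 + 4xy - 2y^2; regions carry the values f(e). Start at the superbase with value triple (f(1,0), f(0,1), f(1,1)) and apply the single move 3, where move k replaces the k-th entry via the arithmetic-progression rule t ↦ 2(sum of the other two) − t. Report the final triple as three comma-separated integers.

start (4,-2,6) = (f(1,0),f(0,1),f(1,1))
replace slot 3: 2·(4+(-2)) − 6 = -2 → (4,-2,-2)

4,-2,-2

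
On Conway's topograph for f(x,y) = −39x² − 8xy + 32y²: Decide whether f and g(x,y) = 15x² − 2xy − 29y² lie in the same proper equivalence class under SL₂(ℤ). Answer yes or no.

D₁ = 5056, D₂ = 1744
discriminants differ ⇒ not SL₂(ℤ)-equivalent

no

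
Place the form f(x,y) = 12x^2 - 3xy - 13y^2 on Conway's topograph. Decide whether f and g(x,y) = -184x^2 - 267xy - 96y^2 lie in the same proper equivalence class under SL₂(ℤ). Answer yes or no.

D₁ = 633, D₂ = 633
river cycle of f (length 18): (-13, 3, 12), (12, 21, -4), (-4, 19, 17), (17, 15, -6), (-6, 21, 8), (8, 11, -16), (-16, 21, 3), (3, 21, -16), (-16, 11, 8), (8, 21, -6), … (8 more)
river cycle of g (length 18): (-13, 3, 12), (12, 21, -4), (-4, 19, 17), (17, 15, -6), (-6, 21, 8), (8, 11, -16), (-16, 21, 3), (3, 21, -16), (-16, 11, 8), (8, 21, -6), … (8 more)
cycles coincide ⇒ equivalent

yes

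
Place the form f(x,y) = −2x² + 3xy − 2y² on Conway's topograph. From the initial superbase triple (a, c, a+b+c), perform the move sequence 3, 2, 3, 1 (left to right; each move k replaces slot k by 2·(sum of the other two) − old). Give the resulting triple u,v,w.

start (-2,-2,-1) = (f(1,0),f(0,1),f(1,1))
replace slot 3: 2·((-2)+(-2)) − (-1) = -7 → (-2,-2,-7)
replace slot 2: 2·((-2)+(-7)) − (-2) = -16 → (-2,-16,-7)
replace slot 3: 2·((-2)+(-16)) − (-7) = -29 → (-2,-16,-29)
replace slot 1: 2·((-16)+(-29)) − (-2) = -88 → (-88,-16,-29)

-88,-16,-29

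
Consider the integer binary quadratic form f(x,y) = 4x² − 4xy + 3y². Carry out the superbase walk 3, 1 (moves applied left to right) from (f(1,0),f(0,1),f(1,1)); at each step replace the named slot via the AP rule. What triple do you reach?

start (4,3,3) = (f(1,0),f(0,1),f(1,1))
replace slot 3: 2·(4+3) − 3 = 11 → (4,3,11)
replace slot 1: 2·(3+11) − 4 = 24 → (24,3,11)

24,3,11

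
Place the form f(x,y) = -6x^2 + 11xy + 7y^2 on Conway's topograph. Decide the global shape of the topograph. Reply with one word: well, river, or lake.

D = b²−4ac = 11² − 4·(-6)·7 = 289
D = 17² is a perfect square ⇒ form factors over ℤ ⇒ lakes

lake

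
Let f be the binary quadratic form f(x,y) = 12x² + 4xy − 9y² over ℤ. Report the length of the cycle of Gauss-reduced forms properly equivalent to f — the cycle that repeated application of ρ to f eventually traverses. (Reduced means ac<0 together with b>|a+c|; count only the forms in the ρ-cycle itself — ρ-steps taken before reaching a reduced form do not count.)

D = 448, ⌊√D⌋ = 21
river: ρ → (-9,14,7)
river: ρ → (7,14,-9)
river: ρ → (-9,4,12)
river: ρ → (12,20,-1)
river: ρ → (-1,20,12)
river: ρ → (12,4,-9)
ρ-cycle length = 6 (tail of 0 descent steps not counted)

6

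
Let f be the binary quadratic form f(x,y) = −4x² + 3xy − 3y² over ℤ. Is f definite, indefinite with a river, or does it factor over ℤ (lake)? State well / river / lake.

D = b²−4ac = 3² − 4·(-4)·(-3) = -39
D < 0 ⇒ definite ⇒ every region one sign ⇒ single well

well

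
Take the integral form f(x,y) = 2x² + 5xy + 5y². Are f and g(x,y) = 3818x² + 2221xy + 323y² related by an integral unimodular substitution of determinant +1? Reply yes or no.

D₁ = -15, D₂ = -15
f: translate: b→1 (≡5 mod 4), so (2,5,5)→(2,1,2)
f: reduced (well bottom): (2,1,2) with a≤c, −a<b≤a
g: flip: (3818,2221,323)→(323,-2221,3818)
g: translate: b→-283 (≡-2221 mod 646), so (323,-2221,3818)→(323,-283,62)
g: flip: (323,-283,62)→(62,283,323)
g: translate: b→35 (≡283 mod 124), so (62,283,323)→(62,35,5)
g: flip: (62,35,5)→(5,-35,62)
g: translate: b→5 (≡-35 mod 10), so (5,-35,62)→(5,5,2)
g: flip: (5,5,2)→(2,-5,5)
g: translate: b→-1 (≡-5 mod 4), so (2,-5,5)→(2,-1,2)
g: flip: (2,-1,2)→(2,1,2)
g: reduced (well bottom): (2,1,2) with a≤c, −a<b≤a
reduced forms (2, 1, 2) vs (2, 1, 2) ⇒ equivalent

yes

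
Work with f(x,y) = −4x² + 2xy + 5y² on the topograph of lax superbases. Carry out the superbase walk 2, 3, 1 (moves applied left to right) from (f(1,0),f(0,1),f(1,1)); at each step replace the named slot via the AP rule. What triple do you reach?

start (-4,5,3) = (f(1,0),f(0,1),f(1,1))
replace slot 2: 2·((-4)+3) − 5 = -7 → (-4,-7,3)
replace slot 3: 2·((-4)+(-7)) − 3 = -25 → (-4,-7,-25)
replace slot 1: 2·((-7)+(-25)) − (-4) = -60 → (-60,-7,-25)

-60,-7,-25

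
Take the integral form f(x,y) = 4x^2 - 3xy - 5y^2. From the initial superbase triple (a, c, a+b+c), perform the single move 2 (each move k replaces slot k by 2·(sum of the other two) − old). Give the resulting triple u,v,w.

start (4,-5,-4) = (f(1,0),f(0,1),f(1,1))
replace slot 2: 2·(4+(-4)) − (-5) = 5 → (4,5,-4)

4,5,-4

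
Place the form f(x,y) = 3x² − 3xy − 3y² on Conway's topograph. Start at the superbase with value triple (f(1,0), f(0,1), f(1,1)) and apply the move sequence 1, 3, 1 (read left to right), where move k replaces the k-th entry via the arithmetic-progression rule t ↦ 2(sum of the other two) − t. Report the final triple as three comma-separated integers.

start (3,-3,-3) = (f(1,0),f(0,1),f(1,1))
replace slot 1: 2·((-3)+(-3)) − 3 = -15 → (-15,-3,-3)
replace slot 3: 2·((-15)+(-3)) − (-3) = -33 → (-15,-3,-33)
replace slot 1: 2·((-3)+(-33)) − (-15) = -57 → (-57,-3,-33)

-57,-3,-33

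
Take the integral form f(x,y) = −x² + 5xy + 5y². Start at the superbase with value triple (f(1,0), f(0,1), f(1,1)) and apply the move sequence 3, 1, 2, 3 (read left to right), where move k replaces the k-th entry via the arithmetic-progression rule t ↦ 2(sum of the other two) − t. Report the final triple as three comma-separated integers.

start (-1,5,9) = (f(1,0),f(0,1),f(1,1))
replace slot 3: 2·((-1)+5) − 9 = -1 → (-1,5,-1)
replace slot 1: 2·(5+(-1)) − (-1) = 9 → (9,5,-1)
replace slot 2: 2·(9+(-1)) − 5 = 11 → (9,11,-1)
replace slot 3: 2·(9+11) − (-1) = 41 → (9,11,41)

9,11,41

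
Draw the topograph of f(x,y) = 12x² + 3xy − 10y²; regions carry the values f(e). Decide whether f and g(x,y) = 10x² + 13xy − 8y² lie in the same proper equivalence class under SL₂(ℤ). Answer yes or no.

D₁ = 489, D₂ = 489
river cycle of f (length 22): (-10, 17, 5), (5, 13, -16), (-16, 19, 2), (2, 21, -6), (-6, 15, 11), (11, 7, -10), (-10, 13, 8), (8, 19, -4), (-4, 21, 3), (3, 21, -4), … (12 more)
river cycle of g (length 22): (-8, 19, 4), (4, 21, -3), (-3, 21, 4), (4, 19, -8), (-8, 13, 10), (10, 7, -11), (-11, 15, 6), (6, 21, -2), (-2, 19, 16), (16, 13, -5), … (12 more)
cycles differ ⇒ inequivalent

no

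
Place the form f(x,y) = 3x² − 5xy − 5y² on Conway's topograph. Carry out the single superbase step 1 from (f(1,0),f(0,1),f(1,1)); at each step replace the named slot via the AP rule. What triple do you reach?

start (3,-5,-7) = (f(1,0),f(0,1),f(1,1))
replace slot 1: 2·((-5)+(-7)) − 3 = -27 → (-27,-5,-7)

-27,-5,-7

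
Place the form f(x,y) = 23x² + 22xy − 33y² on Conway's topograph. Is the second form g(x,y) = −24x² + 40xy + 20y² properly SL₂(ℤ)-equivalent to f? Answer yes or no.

D₁ = 3520, D₂ = 3520
river cycle of f (length 6): (-33, 44, 12), (12, 52, -17), (-17, 50, 15), (15, 40, -32), (-32, 24, 23), (23, 22, -33)
river cycle of g (length 4): (20, 40, -24), (-24, 56, 4), (4, 56, -24), (-24, 40, 20)
cycles differ ⇒ inequivalent

no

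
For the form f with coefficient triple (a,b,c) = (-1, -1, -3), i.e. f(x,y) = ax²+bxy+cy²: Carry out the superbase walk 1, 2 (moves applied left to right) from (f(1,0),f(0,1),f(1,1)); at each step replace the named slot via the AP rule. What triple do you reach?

start (-1,-3,-5) = (f(1,0),f(0,1),f(1,1))
replace slot 1: 2·((-3)+(-5)) − (-1) = -15 → (-15,-3,-5)
replace slot 2: 2·((-15)+(-5)) − (-3) = -37 → (-15,-37,-5)

-15,-37,-5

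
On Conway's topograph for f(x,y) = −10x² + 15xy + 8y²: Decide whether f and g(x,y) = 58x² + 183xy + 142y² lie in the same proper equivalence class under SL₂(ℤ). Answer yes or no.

D₁ = 545, D₂ = 545
river cycle of f (length 8): (8, 17, -8), (-8, 15, 10), (10, 5, -13), (-13, 21, 2), (2, 23, -2), (-2, 21, 13), (13, 5, -10), (-10, 15, 8)
river cycle of g (length 8): (-8, 15, 10), (10, 5, -13), (-13, 21, 2), (2, 23, -2), (-2, 21, 13), (13, 5, -10), (-10, 15, 8), (8, 17, -8)
cycles coincide ⇒ equivalent

yes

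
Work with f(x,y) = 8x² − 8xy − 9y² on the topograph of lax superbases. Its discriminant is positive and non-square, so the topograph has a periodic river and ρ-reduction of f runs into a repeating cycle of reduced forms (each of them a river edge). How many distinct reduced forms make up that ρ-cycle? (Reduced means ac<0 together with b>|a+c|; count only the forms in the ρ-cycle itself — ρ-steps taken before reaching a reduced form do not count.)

D = 352, ⌊√D⌋ = 18
descent: ρ → (-9,8,8)  [lands on river]
river: ρ → (8,8,-9)
river: ρ → (-9,10,7)
river: ρ → (7,18,-1)
river: ρ → (-1,18,7)
river: ρ → (7,10,-9)
ρ-cycle length = 6 (tail of 1 descent step not counted)

6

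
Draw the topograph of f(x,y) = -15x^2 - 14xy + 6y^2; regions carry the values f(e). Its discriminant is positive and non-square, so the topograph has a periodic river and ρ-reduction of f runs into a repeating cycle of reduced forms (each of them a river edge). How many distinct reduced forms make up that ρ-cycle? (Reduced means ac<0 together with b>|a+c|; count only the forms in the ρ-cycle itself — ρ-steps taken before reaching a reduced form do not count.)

D = 556, ⌊√D⌋ = 23
descent: ρ → (6,14,-15)  [lands on river]
river: ρ → (-15,16,5)
river: ρ → (5,14,-18)
river: ρ → (-18,22,1)
river: ρ → (1,22,-18)
river: ρ → (-18,14,5)
river: ρ → (5,16,-15)
river: ρ → (-15,14,6)
river: ρ → (6,22,-3)
river: ρ → (-3,20,13)
river: ρ → (13,6,-10)
river: ρ → (-10,14,9)
river: ρ → (9,22,-2)
river: ρ → (-2,22,9)
river: ρ → (9,14,-10)
river: ρ → (-10,6,13)
river: ρ → (13,20,-3)
river: ρ → (-3,22,6)
ρ-cycle length = 18 (tail of 1 descent step not counted)

18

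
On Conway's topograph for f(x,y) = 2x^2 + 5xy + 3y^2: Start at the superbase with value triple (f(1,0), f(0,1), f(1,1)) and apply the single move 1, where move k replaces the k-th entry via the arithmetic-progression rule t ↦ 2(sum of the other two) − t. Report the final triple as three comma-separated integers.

start (2,3,10) = (f(1,0),f(0,1),f(1,1))
replace slot 1: 2·(3+10) − 2 = 24 → (24,3,10)

24,3,10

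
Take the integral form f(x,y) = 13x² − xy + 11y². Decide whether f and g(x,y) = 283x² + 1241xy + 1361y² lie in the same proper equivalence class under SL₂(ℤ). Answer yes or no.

D₁ = -571, D₂ = -571
f: flip: (13,-1,11)→(11,1,13)
f: reduced (well bottom): (11,1,13) with a≤c, −a<b≤a
g: translate: b→109 (≡1241 mod 566), so (283,1241,1361)→(283,109,11)
g: flip: (283,109,11)→(11,-109,283)
g: translate: b→1 (≡-109 mod 22), so (11,-109,283)→(11,1,13)
g: reduced (well bottom): (11,1,13) with a≤c, −a<b≤a
reduced forms (11, 1, 13) vs (11, 1, 13) ⇒ equivalent

yes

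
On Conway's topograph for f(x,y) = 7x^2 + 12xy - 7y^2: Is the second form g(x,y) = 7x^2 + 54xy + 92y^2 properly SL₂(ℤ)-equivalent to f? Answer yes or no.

D₁ = 340, D₂ = 340
river cycle of f (length 14): (-7, 16, 3), (3, 14, -12), (-12, 10, 5), (5, 10, -12), (-12, 14, 3), (3, 16, -7), (-7, 12, 7), (7, 16, -3), (-3, 14, 12), (12, 10, -5), … (4 more)
river cycle of g (length 14): (7, 12, -7), (-7, 16, 3), (3, 14, -12), (-12, 10, 5), (5, 10, -12), (-12, 14, 3), (3, 16, -7), (-7, 12, 7), (7, 16, -3), (-3, 14, 12), … (4 more)
cycles coincide ⇒ equivalent

yes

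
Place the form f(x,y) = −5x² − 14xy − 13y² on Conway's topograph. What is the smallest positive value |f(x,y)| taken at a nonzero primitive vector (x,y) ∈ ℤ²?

translate: b→4 (≡14 mod 10), so (5,14,13)→(5,4,4)
flip: (5,4,4)→(4,-4,5)
translate: b→4 (≡-4 mod 8), so (4,-4,5)→(4,4,5)
reduced (well bottom): (4,4,5) with a≤c, −a<b≤a
well minimum |f| = |-4| = 4 (negative-definite)

4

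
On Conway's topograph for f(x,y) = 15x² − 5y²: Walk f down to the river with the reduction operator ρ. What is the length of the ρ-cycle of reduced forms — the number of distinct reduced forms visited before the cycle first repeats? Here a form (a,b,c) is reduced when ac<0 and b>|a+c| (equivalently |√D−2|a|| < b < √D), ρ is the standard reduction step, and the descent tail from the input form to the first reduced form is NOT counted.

D = 300, ⌊√D⌋ = 17
descent: ρ → (-5,10,10)  [lands on river]
river: ρ → (10,10,-5)
ρ-cycle length = 2 (tail of 1 descent step not counted)

2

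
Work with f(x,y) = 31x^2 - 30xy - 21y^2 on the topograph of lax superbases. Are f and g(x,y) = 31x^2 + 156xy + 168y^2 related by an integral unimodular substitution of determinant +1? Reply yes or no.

D₁ = 3504, D₂ = 3504
river cycle of f (length 10): (-21, 30, 31), (31, 32, -20), (-20, 48, 15), (15, 42, -29), (-29, 16, 28), (28, 40, -17), (-17, 28, 40), (40, 52, -5), (-5, 58, 7), (7, 54, -21)
river cycle of g (length 10): (31, 32, -20), (-20, 48, 15), (15, 42, -29), (-29, 16, 28), (28, 40, -17), (-17, 28, 40), (40, 52, -5), (-5, 58, 7), (7, 54, -21), (-21, 30, 31)
cycles coincide ⇒ equivalent

yes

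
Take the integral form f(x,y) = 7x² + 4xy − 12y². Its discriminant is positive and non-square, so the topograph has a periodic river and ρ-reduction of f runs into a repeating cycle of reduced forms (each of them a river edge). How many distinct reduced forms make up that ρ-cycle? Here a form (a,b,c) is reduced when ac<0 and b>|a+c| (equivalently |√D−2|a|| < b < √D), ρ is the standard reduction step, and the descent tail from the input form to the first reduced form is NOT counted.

D = 352, ⌊√D⌋ = 18
descent: ρ → (-12,-4,7)
descent: ρ → (7,18,-1)  [lands on river]
river: ρ → (-1,18,7)
river: ρ → (7,10,-9)
river: ρ → (-9,8,8)
river: ρ → (8,8,-9)
river: ρ → (-9,10,7)
ρ-cycle length = 6 (tail of 2 descent steps not counted)

6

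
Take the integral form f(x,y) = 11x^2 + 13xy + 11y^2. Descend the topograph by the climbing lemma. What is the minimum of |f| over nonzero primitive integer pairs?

translate: b→-9 (≡13 mod 22), so (11,13,11)→(11,-9,9)
flip: (11,-9,9)→(9,9,11)
reduced (well bottom): (9,9,11) with a≤c, −a<b≤a
well minimum = a = 9

9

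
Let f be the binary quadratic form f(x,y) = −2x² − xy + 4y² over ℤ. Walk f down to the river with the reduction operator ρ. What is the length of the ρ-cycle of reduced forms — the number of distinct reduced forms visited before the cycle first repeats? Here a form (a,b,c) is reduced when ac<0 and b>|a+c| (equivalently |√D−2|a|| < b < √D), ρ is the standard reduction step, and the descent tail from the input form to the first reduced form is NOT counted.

D = 33, ⌊√D⌋ = 5
descent: ρ → (4,1,-2)
descent: ρ → (-2,3,3)  [lands on river]
river: ρ → (3,3,-2)
river: ρ → (-2,5,1)
river: ρ → (1,5,-2)
ρ-cycle length = 4 (tail of 2 descent steps not counted)

4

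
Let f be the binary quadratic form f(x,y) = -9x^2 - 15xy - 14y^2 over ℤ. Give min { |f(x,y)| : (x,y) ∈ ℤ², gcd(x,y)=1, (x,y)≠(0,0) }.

translate: b→-3 (≡15 mod 18), so (9,15,14)→(9,-3,8)
flip: (9,-3,8)→(8,3,9)
reduced (well bottom): (8,3,9) with a≤c, −a<b≤a
well minimum |f| = |-8| = 8 (negative-definite)

8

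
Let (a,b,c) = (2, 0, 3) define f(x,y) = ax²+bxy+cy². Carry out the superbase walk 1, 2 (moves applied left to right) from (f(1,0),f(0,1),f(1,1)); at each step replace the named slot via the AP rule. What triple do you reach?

start (2,3,5) = (f(1,0),f(0,1),f(1,1))
replace slot 1: 2·(3+5) − 2 = 14 → (14,3,5)
replace slot 2: 2·(14+5) − 3 = 35 → (14,35,5)

14,35,5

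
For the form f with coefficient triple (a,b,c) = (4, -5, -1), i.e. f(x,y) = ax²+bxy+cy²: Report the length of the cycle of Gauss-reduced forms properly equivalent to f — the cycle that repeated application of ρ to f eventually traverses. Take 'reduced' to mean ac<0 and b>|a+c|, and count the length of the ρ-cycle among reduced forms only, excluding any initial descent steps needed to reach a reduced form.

D = 41, ⌊√D⌋ = 6
descent: ρ → (-1,5,4)  [lands on river]
river: ρ → (4,3,-2)
river: ρ → (-2,5,2)
river: ρ → (2,3,-4)
river: ρ → (-4,5,1)
river: ρ → (1,5,-4)
river: ρ → (-4,3,2)
river: ρ → (2,5,-2)
river: ρ → (-2,3,4)
river: ρ → (4,5,-1)
ρ-cycle length = 10 (tail of 1 descent step not counted)

10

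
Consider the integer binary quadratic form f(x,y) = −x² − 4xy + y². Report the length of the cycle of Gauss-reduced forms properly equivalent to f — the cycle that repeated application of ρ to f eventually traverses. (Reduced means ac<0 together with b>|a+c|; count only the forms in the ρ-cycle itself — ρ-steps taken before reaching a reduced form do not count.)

D = 20, ⌊√D⌋ = 4
descent: ρ → (1,4,-1)  [lands on river]
river: ρ → (-1,4,1)
ρ-cycle length = 2 (tail of 1 descent step not counted)

2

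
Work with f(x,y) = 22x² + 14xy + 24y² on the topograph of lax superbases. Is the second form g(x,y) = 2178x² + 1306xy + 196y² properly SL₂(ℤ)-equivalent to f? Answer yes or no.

D₁ = -1916, D₂ = -1916
f: reduced (well bottom): (22,14,24) with a≤c, −a<b≤a
g: flip: (2178,1306,196)→(196,-1306,2178)
g: translate: b→-130 (≡-1306 mod 392), so (196,-1306,2178)→(196,-130,24)
g: flip: (196,-130,24)→(24,130,196)
g: translate: b→-14 (≡130 mod 48), so (24,130,196)→(24,-14,22)
g: flip: (24,-14,22)→(22,14,24)
g: reduced (well bottom): (22,14,24) with a≤c, −a<b≤a
reduced forms (22, 14, 24) vs (22, 14, 24) ⇒ equivalent

yes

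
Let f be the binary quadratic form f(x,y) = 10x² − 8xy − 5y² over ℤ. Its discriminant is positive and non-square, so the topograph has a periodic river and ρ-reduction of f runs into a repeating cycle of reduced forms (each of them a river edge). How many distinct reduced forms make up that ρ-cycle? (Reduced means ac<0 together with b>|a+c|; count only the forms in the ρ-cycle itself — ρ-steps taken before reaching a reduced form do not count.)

D = 264, ⌊√D⌋ = 16
descent: ρ → (-5,8,10)  [lands on river]
river: ρ → (10,12,-3)
river: ρ → (-3,12,10)
river: ρ → (10,8,-5)
river: ρ → (-5,12,6)
river: ρ → (6,12,-5)
ρ-cycle length = 6 (tail of 1 descent step not counted)

6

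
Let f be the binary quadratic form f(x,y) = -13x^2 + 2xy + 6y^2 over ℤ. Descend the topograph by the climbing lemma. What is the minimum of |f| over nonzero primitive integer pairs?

descent: ρ → (6,10,-9)  [lands on river]
river: ρ → (-9,8,7)
river: ρ → (7,6,-10)
river: ρ → (-10,14,3)
river: ρ → (3,16,-5)
river: ρ → (-5,14,6)
closes: descent 1, river 6
min |a| on river = 3

3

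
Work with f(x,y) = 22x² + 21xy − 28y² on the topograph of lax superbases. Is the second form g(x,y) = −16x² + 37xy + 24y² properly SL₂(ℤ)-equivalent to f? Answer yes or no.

D₁ = 2905, D₂ = 2905
river cycle of f (length 38): (-28, 35, 15), (15, 25, -38), (-38, 51, 2), (2, 53, -12), (-12, 43, 22), (22, 45, -10), (-10, 35, 42), (42, 49, -3), (-3, 53, 8), (8, 43, -33), … (28 more)
river cycle of g (length 34): (24, 11, -29), (-29, 47, 6), (6, 49, -21), (-21, 35, 20), (20, 45, -11), (-11, 43, 24), (24, 53, -1), (-1, 53, 24), (24, 43, -11), (-11, 45, 20), … (24 more)
cycles differ ⇒ inequivalent

no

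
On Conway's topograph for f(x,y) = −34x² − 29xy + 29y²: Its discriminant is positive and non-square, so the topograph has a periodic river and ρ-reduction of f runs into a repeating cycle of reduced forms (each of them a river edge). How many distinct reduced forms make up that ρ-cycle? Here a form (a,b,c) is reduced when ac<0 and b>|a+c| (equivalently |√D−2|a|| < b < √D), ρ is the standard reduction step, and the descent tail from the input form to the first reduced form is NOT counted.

D = 4785, ⌊√D⌋ = 69
descent: ρ → (29,29,-34)  [lands on river]
river: ρ → (-34,39,24)
river: ρ → (24,57,-16)
river: ρ → (-16,39,51)
river: ρ → (51,63,-4)
river: ρ → (-4,65,35)
river: ρ → (35,5,-34)
river: ρ → (-34,63,6)
river: ρ → (6,69,-1)
river: ρ → (-1,69,6)
river: ρ → (6,63,-34)
river: ρ → (-34,5,35)
river: ρ → (35,65,-4)
river: ρ → (-4,63,51)
river: ρ → (51,39,-16)
river: ρ → (-16,57,24)
river: ρ → (24,39,-34)
river: ρ → (-34,29,29)
ρ-cycle length = 18 (tail of 1 descent step not counted)

18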